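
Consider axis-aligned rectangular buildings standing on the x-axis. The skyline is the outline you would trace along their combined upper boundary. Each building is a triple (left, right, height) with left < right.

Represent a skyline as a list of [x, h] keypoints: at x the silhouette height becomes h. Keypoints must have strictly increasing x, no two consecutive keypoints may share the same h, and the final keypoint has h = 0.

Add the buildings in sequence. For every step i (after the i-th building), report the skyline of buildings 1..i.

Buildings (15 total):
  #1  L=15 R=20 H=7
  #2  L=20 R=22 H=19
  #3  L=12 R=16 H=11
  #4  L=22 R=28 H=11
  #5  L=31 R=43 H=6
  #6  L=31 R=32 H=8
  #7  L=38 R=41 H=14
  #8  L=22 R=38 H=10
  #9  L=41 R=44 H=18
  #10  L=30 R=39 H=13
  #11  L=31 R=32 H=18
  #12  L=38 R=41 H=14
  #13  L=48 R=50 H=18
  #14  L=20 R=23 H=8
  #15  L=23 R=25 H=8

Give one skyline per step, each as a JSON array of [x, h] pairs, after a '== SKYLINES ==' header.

== SKYLINES ==
[[15,7],[20,0]]
[[15,7],[20,19],[22,0]]
[[12,11],[16,7],[20,19],[22,0]]
[[12,11],[16,7],[20,19],[22,11],[28,0]]
[[12,11],[16,7],[20,19],[22,11],[28,0],[31,6],[43,0]]
[[12,11],[16,7],[20,19],[22,11],[28,0],[31,8],[32,6],[43,0]]
[[12,11],[16,7],[20,19],[22,11],[28,0],[31,8],[32,6],[38,14],[41,6],[43,0]]
[[12,11],[16,7],[20,19],[22,11],[28,10],[38,14],[41,6],[43,0]]
[[12,11],[16,7],[20,19],[22,11],[28,10],[38,14],[41,18],[44,0]]
[[12,11],[16,7],[20,19],[22,11],[28,10],[30,13],[38,14],[41,18],[44,0]]
[[12,11],[16,7],[20,19],[22,11],[28,10],[30,13],[31,18],[32,13],[38,14],[41,18],[44,0]]
[[12,11],[16,7],[20,19],[22,11],[28,10],[30,13],[31,18],[32,13],[38,14],[41,18],[44,0]]
[[12,11],[16,7],[20,19],[22,11],[28,10],[30,13],[31,18],[32,13],[38,14],[41,18],[44,0],[48,18],[50,0]]
[[12,11],[16,7],[20,19],[22,11],[28,10],[30,13],[31,18],[32,13],[38,14],[41,18],[44,0],[48,18],[50,0]]
[[12,11],[16,7],[20,19],[22,11],[28,10],[30,13],[31,18],[32,13],[38,14],[41,18],[44,0],[48,18],[50,0]]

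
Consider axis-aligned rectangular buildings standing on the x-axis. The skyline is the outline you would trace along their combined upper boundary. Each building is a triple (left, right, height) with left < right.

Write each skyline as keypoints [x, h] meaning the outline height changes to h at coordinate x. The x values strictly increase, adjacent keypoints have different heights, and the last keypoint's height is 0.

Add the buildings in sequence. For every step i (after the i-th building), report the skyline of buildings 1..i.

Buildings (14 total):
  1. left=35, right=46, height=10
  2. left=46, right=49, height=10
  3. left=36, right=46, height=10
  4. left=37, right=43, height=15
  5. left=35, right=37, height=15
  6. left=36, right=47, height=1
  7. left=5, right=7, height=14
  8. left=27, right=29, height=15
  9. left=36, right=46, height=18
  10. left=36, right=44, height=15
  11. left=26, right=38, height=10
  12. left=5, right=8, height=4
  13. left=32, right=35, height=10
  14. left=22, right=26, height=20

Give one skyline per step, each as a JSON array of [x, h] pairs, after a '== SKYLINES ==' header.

== SKYLINES ==
[[35,10],[46,0]]
[[35,10],[49,0]]
[[35,10],[49,0]]
[[35,10],[37,15],[43,10],[49,0]]
[[35,15],[43,10],[49,0]]
[[35,15],[43,10],[49,0]]
[[5,14],[7,0],[35,15],[43,10],[49,0]]
[[5,14],[7,0],[27,15],[29,0],[35,15],[43,10],[49,0]]
[[5,14],[7,0],[27,15],[29,0],[35,15],[36,18],[46,10],[49,0]]
[[5,14],[7,0],[27,15],[29,0],[35,15],[36,18],[46,10],[49,0]]
[[5,14],[7,0],[26,10],[27,15],[29,10],[35,15],[36,18],[46,10],[49,0]]
[[5,14],[7,4],[8,0],[26,10],[27,15],[29,10],[35,15],[36,18],[46,10],[49,0]]
[[5,14],[7,4],[8,0],[26,10],[27,15],[29,10],[35,15],[36,18],[46,10],[49,0]]
[[5,14],[7,4],[8,0],[22,20],[26,10],[27,15],[29,10],[35,15],[36,18],[46,10],[49,0]]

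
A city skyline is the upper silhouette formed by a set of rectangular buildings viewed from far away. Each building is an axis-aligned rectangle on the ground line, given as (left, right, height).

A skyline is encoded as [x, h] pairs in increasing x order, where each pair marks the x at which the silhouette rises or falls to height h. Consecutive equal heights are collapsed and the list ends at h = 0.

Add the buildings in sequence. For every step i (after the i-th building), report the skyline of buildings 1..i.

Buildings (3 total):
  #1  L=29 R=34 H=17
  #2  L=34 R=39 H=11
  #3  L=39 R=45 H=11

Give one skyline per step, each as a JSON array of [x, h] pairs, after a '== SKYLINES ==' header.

== SKYLINES ==
[[29,17],[34,0]]
[[29,17],[34,11],[39,0]]
[[29,17],[34,11],[45,0]]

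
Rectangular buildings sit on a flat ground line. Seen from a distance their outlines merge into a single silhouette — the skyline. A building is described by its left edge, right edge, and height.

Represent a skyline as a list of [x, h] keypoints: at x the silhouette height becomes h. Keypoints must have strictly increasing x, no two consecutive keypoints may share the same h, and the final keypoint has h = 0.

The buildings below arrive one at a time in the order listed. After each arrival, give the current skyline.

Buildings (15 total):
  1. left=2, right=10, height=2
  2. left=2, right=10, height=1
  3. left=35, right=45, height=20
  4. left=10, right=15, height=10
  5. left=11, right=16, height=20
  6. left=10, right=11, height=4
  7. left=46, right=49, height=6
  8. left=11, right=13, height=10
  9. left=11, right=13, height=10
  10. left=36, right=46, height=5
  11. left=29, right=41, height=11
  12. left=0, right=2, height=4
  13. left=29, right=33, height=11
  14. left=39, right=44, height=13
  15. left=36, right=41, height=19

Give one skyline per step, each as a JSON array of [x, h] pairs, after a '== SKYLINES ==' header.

== SKYLINES ==
[[2,2],[10,0]]
[[2,2],[10,0]]
[[2,2],[10,0],[35,20],[45,0]]
[[2,2],[10,10],[15,0],[35,20],[45,0]]
[[2,2],[10,10],[11,20],[16,0],[35,20],[45,0]]
[[2,2],[10,10],[11,20],[16,0],[35,20],[45,0]]
[[2,2],[10,10],[11,20],[16,0],[35,20],[45,0],[46,6],[49,0]]
[[2,2],[10,10],[11,20],[16,0],[35,20],[45,0],[46,6],[49,0]]
[[2,2],[10,10],[11,20],[16,0],[35,20],[45,0],[46,6],[49,0]]
[[2,2],[10,10],[11,20],[16,0],[35,20],[45,5],[46,6],[49,0]]
[[2,2],[10,10],[11,20],[16,0],[29,11],[35,20],[45,5],[46,6],[49,0]]
[[0,4],[2,2],[10,10],[11,20],[16,0],[29,11],[35,20],[45,5],[46,6],[49,0]]
[[0,4],[2,2],[10,10],[11,20],[16,0],[29,11],[35,20],[45,5],[46,6],[49,0]]
[[0,4],[2,2],[10,10],[11,20],[16,0],[29,11],[35,20],[45,5],[46,6],[49,0]]
[[0,4],[2,2],[10,10],[11,20],[16,0],[29,11],[35,20],[45,5],[46,6],[49,0]]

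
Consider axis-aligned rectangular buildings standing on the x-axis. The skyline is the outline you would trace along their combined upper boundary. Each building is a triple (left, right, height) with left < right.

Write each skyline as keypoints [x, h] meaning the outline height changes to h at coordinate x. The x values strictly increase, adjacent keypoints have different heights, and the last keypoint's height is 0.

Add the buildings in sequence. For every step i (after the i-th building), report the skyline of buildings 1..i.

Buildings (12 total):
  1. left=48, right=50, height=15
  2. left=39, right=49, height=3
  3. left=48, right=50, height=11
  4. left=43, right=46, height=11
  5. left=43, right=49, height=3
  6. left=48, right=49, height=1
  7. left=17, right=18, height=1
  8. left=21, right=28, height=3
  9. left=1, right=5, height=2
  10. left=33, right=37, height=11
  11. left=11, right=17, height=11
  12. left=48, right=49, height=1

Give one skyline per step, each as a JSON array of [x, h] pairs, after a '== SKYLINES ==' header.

== SKYLINES ==
[[48,15],[50,0]]
[[39,3],[48,15],[50,0]]
[[39,3],[48,15],[50,0]]
[[39,3],[43,11],[46,3],[48,15],[50,0]]
[[39,3],[43,11],[46,3],[48,15],[50,0]]
[[39,3],[43,11],[46,3],[48,15],[50,0]]
[[17,1],[18,0],[39,3],[43,11],[46,3],[48,15],[50,0]]
[[17,1],[18,0],[21,3],[28,0],[39,3],[43,11],[46,3],[48,15],[50,0]]
[[1,2],[5,0],[17,1],[18,0],[21,3],[28,0],[39,3],[43,11],[46,3],[48,15],[50,0]]
[[1,2],[5,0],[17,1],[18,0],[21,3],[28,0],[33,11],[37,0],[39,3],[43,11],[46,3],[48,15],[50,0]]
[[1,2],[5,0],[11,11],[17,1],[18,0],[21,3],[28,0],[33,11],[37,0],[39,3],[43,11],[46,3],[48,15],[50,0]]
[[1,2],[5,0],[11,11],[17,1],[18,0],[21,3],[28,0],[33,11],[37,0],[39,3],[43,11],[46,3],[48,15],[50,0]]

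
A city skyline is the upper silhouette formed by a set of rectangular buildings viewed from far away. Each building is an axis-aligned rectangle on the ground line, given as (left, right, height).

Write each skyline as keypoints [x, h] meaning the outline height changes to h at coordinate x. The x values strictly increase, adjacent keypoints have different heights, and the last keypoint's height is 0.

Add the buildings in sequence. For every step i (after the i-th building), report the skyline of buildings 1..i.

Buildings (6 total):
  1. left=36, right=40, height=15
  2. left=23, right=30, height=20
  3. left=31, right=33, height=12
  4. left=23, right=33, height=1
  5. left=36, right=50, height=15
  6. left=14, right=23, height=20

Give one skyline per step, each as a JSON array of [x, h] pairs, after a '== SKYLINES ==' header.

== SKYLINES ==
[[36,15],[40,0]]
[[23,20],[30,0],[36,15],[40,0]]
[[23,20],[30,0],[31,12],[33,0],[36,15],[40,0]]
[[23,20],[30,1],[31,12],[33,0],[36,15],[40,0]]
[[23,20],[30,1],[31,12],[33,0],[36,15],[50,0]]
[[14,20],[30,1],[31,12],[33,0],[36,15],[50,0]]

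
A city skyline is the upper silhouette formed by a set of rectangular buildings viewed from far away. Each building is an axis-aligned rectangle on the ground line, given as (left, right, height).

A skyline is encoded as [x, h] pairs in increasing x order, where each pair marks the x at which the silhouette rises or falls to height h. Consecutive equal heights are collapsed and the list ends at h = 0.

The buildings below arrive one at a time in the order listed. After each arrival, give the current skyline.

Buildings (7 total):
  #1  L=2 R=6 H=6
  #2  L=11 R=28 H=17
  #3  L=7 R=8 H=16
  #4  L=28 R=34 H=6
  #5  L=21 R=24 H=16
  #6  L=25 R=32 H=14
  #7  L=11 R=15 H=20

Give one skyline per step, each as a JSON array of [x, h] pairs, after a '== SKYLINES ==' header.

== SKYLINES ==
[[2,6],[6,0]]
[[2,6],[6,0],[11,17],[28,0]]
[[2,6],[6,0],[7,16],[8,0],[11,17],[28,0]]
[[2,6],[6,0],[7,16],[8,0],[11,17],[28,6],[34,0]]
[[2,6],[6,0],[7,16],[8,0],[11,17],[28,6],[34,0]]
[[2,6],[6,0],[7,16],[8,0],[11,17],[28,14],[32,6],[34,0]]
[[2,6],[6,0],[7,16],[8,0],[11,20],[15,17],[28,14],[32,6],[34,0]]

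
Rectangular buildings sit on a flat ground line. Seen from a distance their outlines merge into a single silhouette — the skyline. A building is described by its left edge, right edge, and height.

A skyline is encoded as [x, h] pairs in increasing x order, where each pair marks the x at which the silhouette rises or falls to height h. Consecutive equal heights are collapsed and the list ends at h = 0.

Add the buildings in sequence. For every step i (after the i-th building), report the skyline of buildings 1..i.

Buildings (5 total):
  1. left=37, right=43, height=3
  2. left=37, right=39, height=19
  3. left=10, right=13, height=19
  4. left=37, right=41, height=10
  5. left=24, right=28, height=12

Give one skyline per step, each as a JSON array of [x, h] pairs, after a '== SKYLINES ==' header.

== SKYLINES ==
[[37,3],[43,0]]
[[37,19],[39,3],[43,0]]
[[10,19],[13,0],[37,19],[39,3],[43,0]]
[[10,19],[13,0],[37,19],[39,10],[41,3],[43,0]]
[[10,19],[13,0],[24,12],[28,0],[37,19],[39,10],[41,3],[43,0]]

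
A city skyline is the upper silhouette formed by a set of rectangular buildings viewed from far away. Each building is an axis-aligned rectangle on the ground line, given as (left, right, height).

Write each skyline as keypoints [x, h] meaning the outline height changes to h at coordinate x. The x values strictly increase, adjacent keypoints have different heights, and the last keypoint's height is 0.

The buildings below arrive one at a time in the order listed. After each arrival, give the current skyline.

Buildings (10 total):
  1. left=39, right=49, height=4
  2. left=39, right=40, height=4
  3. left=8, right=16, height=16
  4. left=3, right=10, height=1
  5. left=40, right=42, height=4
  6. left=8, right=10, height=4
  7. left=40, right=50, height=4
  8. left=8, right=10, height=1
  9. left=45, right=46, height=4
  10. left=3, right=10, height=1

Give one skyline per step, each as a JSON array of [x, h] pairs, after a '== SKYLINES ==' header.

== SKYLINES ==
[[39,4],[49,0]]
[[39,4],[49,0]]
[[8,16],[16,0],[39,4],[49,0]]
[[3,1],[8,16],[16,0],[39,4],[49,0]]
[[3,1],[8,16],[16,0],[39,4],[49,0]]
[[3,1],[8,16],[16,0],[39,4],[49,0]]
[[3,1],[8,16],[16,0],[39,4],[50,0]]
[[3,1],[8,16],[16,0],[39,4],[50,0]]
[[3,1],[8,16],[16,0],[39,4],[50,0]]
[[3,1],[8,16],[16,0],[39,4],[50,0]]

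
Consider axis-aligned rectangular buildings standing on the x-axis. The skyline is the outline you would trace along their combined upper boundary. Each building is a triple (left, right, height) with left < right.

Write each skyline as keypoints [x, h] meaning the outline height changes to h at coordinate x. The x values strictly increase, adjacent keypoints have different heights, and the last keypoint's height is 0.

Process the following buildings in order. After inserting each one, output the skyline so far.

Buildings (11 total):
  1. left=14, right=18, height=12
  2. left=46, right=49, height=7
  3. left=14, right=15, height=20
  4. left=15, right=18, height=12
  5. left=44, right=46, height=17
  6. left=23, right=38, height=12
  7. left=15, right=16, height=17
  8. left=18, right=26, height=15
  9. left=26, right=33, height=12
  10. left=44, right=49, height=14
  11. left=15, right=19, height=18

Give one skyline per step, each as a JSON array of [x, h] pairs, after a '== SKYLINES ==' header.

== SKYLINES ==
[[14,12],[18,0]]
[[14,12],[18,0],[46,7],[49,0]]
[[14,20],[15,12],[18,0],[46,7],[49,0]]
[[14,20],[15,12],[18,0],[46,7],[49,0]]
[[14,20],[15,12],[18,0],[44,17],[46,7],[49,0]]
[[14,20],[15,12],[18,0],[23,12],[38,0],[44,17],[46,7],[49,0]]
[[14,20],[15,17],[16,12],[18,0],[23,12],[38,0],[44,17],[46,7],[49,0]]
[[14,20],[15,17],[16,12],[18,15],[26,12],[38,0],[44,17],[46,7],[49,0]]
[[14,20],[15,17],[16,12],[18,15],[26,12],[38,0],[44,17],[46,7],[49,0]]
[[14,20],[15,17],[16,12],[18,15],[26,12],[38,0],[44,17],[46,14],[49,0]]
[[14,20],[15,18],[19,15],[26,12],[38,0],[44,17],[46,14],[49,0]]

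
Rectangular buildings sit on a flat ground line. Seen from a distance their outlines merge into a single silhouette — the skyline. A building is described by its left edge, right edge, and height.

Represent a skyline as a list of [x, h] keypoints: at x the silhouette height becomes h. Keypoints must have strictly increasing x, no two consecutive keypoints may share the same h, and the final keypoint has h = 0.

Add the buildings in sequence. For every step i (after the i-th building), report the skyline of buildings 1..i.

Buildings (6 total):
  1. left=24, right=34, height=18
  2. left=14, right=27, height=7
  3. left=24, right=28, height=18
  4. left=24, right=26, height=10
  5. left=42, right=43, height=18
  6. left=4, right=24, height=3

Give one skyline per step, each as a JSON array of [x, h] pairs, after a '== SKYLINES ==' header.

== SKYLINES ==
[[24,18],[34,0]]
[[14,7],[24,18],[34,0]]
[[14,7],[24,18],[34,0]]
[[14,7],[24,18],[34,0]]
[[14,7],[24,18],[34,0],[42,18],[43,0]]
[[4,3],[14,7],[24,18],[34,0],[42,18],[43,0]]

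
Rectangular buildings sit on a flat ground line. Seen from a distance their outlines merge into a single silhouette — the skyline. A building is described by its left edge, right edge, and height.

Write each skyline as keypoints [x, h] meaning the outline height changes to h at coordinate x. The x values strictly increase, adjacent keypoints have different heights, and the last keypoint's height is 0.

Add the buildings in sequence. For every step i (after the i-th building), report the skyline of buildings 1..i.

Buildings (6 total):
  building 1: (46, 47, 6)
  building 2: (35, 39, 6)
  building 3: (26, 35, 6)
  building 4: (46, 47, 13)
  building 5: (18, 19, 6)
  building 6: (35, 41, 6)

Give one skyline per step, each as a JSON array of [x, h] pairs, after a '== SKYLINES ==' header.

== SKYLINES ==
[[46,6],[47,0]]
[[35,6],[39,0],[46,6],[47,0]]
[[26,6],[39,0],[46,6],[47,0]]
[[26,6],[39,0],[46,13],[47,0]]
[[18,6],[19,0],[26,6],[39,0],[46,13],[47,0]]
[[18,6],[19,0],[26,6],[41,0],[46,13],[47,0]]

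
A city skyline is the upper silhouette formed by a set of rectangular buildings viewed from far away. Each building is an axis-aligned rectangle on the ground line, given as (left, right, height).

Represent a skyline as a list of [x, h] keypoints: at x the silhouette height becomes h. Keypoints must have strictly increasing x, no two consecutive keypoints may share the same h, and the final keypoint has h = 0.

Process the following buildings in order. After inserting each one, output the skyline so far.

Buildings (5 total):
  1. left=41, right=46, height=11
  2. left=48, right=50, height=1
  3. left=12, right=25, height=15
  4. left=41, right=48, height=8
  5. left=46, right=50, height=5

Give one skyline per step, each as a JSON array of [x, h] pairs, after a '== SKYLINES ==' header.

== SKYLINES ==
[[41,11],[46,0]]
[[41,11],[46,0],[48,1],[50,0]]
[[12,15],[25,0],[41,11],[46,0],[48,1],[50,0]]
[[12,15],[25,0],[41,11],[46,8],[48,1],[50,0]]
[[12,15],[25,0],[41,11],[46,8],[48,5],[50,0]]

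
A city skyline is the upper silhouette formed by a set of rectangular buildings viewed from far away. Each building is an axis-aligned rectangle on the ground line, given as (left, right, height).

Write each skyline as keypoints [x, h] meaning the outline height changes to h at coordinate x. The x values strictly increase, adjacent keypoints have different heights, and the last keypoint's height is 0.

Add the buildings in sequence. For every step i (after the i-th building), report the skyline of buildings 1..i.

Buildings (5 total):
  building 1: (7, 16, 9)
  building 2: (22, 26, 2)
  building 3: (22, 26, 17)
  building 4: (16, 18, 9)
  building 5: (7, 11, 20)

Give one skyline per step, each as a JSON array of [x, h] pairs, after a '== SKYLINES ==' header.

== SKYLINES ==
[[7,9],[16,0]]
[[7,9],[16,0],[22,2],[26,0]]
[[7,9],[16,0],[22,17],[26,0]]
[[7,9],[18,0],[22,17],[26,0]]
[[7,20],[11,9],[18,0],[22,17],[26,0]]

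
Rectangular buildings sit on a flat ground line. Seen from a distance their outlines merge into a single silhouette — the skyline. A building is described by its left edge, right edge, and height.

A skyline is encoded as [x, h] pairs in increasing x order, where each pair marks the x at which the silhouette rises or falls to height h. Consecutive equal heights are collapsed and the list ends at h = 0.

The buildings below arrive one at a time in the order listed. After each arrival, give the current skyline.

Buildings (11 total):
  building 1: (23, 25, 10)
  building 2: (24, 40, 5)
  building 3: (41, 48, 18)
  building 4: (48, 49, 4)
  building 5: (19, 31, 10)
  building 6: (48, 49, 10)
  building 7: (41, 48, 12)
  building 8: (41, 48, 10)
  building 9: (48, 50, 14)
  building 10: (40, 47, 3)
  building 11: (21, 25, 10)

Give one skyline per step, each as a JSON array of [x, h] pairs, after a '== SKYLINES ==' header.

== SKYLINES ==
[[23,10],[25,0]]
[[23,10],[25,5],[40,0]]
[[23,10],[25,5],[40,0],[41,18],[48,0]]
[[23,10],[25,5],[40,0],[41,18],[48,4],[49,0]]
[[19,10],[31,5],[40,0],[41,18],[48,4],[49,0]]
[[19,10],[31,5],[40,0],[41,18],[48,10],[49,0]]
[[19,10],[31,5],[40,0],[41,18],[48,10],[49,0]]
[[19,10],[31,5],[40,0],[41,18],[48,10],[49,0]]
[[19,10],[31,5],[40,0],[41,18],[48,14],[50,0]]
[[19,10],[31,5],[40,3],[41,18],[48,14],[50,0]]
[[19,10],[31,5],[40,3],[41,18],[48,14],[50,0]]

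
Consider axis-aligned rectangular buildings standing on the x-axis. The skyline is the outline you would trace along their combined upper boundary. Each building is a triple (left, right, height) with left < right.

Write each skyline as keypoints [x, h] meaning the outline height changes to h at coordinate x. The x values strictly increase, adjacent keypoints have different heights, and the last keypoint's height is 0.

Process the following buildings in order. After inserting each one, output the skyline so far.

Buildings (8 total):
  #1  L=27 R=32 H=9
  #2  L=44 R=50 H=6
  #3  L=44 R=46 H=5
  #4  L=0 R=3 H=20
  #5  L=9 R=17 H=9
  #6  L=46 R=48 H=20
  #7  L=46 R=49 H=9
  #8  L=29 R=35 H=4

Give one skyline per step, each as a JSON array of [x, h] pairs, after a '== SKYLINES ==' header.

== SKYLINES ==
[[27,9],[32,0]]
[[27,9],[32,0],[44,6],[50,0]]
[[27,9],[32,0],[44,6],[50,0]]
[[0,20],[3,0],[27,9],[32,0],[44,6],[50,0]]
[[0,20],[3,0],[9,9],[17,0],[27,9],[32,0],[44,6],[50,0]]
[[0,20],[3,0],[9,9],[17,0],[27,9],[32,0],[44,6],[46,20],[48,6],[50,0]]
[[0,20],[3,0],[9,9],[17,0],[27,9],[32,0],[44,6],[46,20],[48,9],[49,6],[50,0]]
[[0,20],[3,0],[9,9],[17,0],[27,9],[32,4],[35,0],[44,6],[46,20],[48,9],[49,6],[50,0]]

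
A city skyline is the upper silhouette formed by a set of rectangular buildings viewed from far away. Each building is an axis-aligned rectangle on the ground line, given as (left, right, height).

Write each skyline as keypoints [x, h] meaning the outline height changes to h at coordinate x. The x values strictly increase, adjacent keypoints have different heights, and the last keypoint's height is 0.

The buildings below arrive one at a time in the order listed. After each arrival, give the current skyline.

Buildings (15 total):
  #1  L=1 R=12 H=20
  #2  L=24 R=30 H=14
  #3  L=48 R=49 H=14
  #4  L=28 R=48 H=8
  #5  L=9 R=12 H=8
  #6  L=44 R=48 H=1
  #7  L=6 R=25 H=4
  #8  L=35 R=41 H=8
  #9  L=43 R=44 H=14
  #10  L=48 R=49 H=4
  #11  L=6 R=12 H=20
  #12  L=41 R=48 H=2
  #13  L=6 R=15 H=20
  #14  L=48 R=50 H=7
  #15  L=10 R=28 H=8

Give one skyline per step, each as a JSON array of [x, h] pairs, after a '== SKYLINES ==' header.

== SKYLINES ==
[[1,20],[12,0]]
[[1,20],[12,0],[24,14],[30,0]]
[[1,20],[12,0],[24,14],[30,0],[48,14],[49,0]]
[[1,20],[12,0],[24,14],[30,8],[48,14],[49,0]]
[[1,20],[12,0],[24,14],[30,8],[48,14],[49,0]]
[[1,20],[12,0],[24,14],[30,8],[48,14],[49,0]]
[[1,20],[12,4],[24,14],[30,8],[48,14],[49,0]]
[[1,20],[12,4],[24,14],[30,8],[48,14],[49,0]]
[[1,20],[12,4],[24,14],[30,8],[43,14],[44,8],[48,14],[49,0]]
[[1,20],[12,4],[24,14],[30,8],[43,14],[44,8],[48,14],[49,0]]
[[1,20],[12,4],[24,14],[30,8],[43,14],[44,8],[48,14],[49,0]]
[[1,20],[12,4],[24,14],[30,8],[43,14],[44,8],[48,14],[49,0]]
[[1,20],[15,4],[24,14],[30,8],[43,14],[44,8],[48,14],[49,0]]
[[1,20],[15,4],[24,14],[30,8],[43,14],[44,8],[48,14],[49,7],[50,0]]
[[1,20],[15,8],[24,14],[30,8],[43,14],[44,8],[48,14],[49,7],[50,0]]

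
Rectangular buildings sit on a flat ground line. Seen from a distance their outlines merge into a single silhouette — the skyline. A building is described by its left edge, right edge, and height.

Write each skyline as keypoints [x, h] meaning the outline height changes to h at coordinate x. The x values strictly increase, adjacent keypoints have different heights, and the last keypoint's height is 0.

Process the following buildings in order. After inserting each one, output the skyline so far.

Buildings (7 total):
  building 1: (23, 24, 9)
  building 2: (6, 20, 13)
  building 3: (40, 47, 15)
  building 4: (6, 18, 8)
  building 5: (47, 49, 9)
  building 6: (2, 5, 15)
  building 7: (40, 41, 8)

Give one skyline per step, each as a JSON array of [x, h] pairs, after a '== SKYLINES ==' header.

== SKYLINES ==
[[23,9],[24,0]]
[[6,13],[20,0],[23,9],[24,0]]
[[6,13],[20,0],[23,9],[24,0],[40,15],[47,0]]
[[6,13],[20,0],[23,9],[24,0],[40,15],[47,0]]
[[6,13],[20,0],[23,9],[24,0],[40,15],[47,9],[49,0]]
[[2,15],[5,0],[6,13],[20,0],[23,9],[24,0],[40,15],[47,9],[49,0]]
[[2,15],[5,0],[6,13],[20,0],[23,9],[24,0],[40,15],[47,9],[49,0]]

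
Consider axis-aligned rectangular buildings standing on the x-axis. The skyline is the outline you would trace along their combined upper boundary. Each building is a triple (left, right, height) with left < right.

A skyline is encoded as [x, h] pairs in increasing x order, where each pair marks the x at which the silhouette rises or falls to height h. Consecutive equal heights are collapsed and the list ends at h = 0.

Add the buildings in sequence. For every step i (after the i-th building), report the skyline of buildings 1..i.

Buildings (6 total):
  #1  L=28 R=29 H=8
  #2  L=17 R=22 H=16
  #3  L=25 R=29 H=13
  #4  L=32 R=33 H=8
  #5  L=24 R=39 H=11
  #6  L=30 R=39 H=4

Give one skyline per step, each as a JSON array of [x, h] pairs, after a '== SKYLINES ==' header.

== SKYLINES ==
[[28,8],[29,0]]
[[17,16],[22,0],[28,8],[29,0]]
[[17,16],[22,0],[25,13],[29,0]]
[[17,16],[22,0],[25,13],[29,0],[32,8],[33,0]]
[[17,16],[22,0],[24,11],[25,13],[29,11],[39,0]]
[[17,16],[22,0],[24,11],[25,13],[29,11],[39,0]]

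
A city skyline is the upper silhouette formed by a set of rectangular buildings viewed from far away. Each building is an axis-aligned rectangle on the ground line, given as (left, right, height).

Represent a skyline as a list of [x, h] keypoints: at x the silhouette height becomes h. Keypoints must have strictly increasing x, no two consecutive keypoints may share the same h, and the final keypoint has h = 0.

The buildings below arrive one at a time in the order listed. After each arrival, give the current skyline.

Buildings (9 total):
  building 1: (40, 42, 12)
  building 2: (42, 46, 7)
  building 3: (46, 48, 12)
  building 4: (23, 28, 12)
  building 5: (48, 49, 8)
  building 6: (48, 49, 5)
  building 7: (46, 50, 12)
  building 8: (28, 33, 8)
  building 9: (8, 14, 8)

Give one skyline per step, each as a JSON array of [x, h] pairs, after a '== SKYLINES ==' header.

== SKYLINES ==
[[40,12],[42,0]]
[[40,12],[42,7],[46,0]]
[[40,12],[42,7],[46,12],[48,0]]
[[23,12],[28,0],[40,12],[42,7],[46,12],[48,0]]
[[23,12],[28,0],[40,12],[42,7],[46,12],[48,8],[49,0]]
[[23,12],[28,0],[40,12],[42,7],[46,12],[48,8],[49,0]]
[[23,12],[28,0],[40,12],[42,7],[46,12],[50,0]]
[[23,12],[28,8],[33,0],[40,12],[42,7],[46,12],[50,0]]
[[8,8],[14,0],[23,12],[28,8],[33,0],[40,12],[42,7],[46,12],[50,0]]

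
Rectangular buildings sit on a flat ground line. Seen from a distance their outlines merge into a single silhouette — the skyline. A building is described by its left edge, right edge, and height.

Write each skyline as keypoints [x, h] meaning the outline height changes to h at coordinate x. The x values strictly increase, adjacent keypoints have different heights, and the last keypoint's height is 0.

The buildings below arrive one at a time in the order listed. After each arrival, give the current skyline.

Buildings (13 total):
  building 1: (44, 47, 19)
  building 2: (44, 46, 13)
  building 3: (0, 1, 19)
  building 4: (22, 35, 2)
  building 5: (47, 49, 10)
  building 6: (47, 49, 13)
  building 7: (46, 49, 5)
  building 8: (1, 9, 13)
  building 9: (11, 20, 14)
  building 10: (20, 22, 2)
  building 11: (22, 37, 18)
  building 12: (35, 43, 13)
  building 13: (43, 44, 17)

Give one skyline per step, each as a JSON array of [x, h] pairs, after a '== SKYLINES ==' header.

== SKYLINES ==
[[44,19],[47,0]]
[[44,19],[47,0]]
[[0,19],[1,0],[44,19],[47,0]]
[[0,19],[1,0],[22,2],[35,0],[44,19],[47,0]]
[[0,19],[1,0],[22,2],[35,0],[44,19],[47,10],[49,0]]
[[0,19],[1,0],[22,2],[35,0],[44,19],[47,13],[49,0]]
[[0,19],[1,0],[22,2],[35,0],[44,19],[47,13],[49,0]]
[[0,19],[1,13],[9,0],[22,2],[35,0],[44,19],[47,13],[49,0]]
[[0,19],[1,13],[9,0],[11,14],[20,0],[22,2],[35,0],[44,19],[47,13],[49,0]]
[[0,19],[1,13],[9,0],[11,14],[20,2],[35,0],[44,19],[47,13],[49,0]]
[[0,19],[1,13],[9,0],[11,14],[20,2],[22,18],[37,0],[44,19],[47,13],[49,0]]
[[0,19],[1,13],[9,0],[11,14],[20,2],[22,18],[37,13],[43,0],[44,19],[47,13],[49,0]]
[[0,19],[1,13],[9,0],[11,14],[20,2],[22,18],[37,13],[43,17],[44,19],[47,13],[49,0]]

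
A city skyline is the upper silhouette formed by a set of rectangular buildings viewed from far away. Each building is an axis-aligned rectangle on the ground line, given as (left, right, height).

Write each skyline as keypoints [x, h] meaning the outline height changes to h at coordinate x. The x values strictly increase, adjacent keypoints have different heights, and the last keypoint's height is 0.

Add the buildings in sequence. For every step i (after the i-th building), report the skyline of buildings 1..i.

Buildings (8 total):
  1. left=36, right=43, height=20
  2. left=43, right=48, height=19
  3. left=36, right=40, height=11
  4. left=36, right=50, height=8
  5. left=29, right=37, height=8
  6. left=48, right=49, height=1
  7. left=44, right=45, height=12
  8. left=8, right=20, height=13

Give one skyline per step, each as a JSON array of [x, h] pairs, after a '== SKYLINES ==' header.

== SKYLINES ==
[[36,20],[43,0]]
[[36,20],[43,19],[48,0]]
[[36,20],[43,19],[48,0]]
[[36,20],[43,19],[48,8],[50,0]]
[[29,8],[36,20],[43,19],[48,8],[50,0]]
[[29,8],[36,20],[43,19],[48,8],[50,0]]
[[29,8],[36,20],[43,19],[48,8],[50,0]]
[[8,13],[20,0],[29,8],[36,20],[43,19],[48,8],[50,0]]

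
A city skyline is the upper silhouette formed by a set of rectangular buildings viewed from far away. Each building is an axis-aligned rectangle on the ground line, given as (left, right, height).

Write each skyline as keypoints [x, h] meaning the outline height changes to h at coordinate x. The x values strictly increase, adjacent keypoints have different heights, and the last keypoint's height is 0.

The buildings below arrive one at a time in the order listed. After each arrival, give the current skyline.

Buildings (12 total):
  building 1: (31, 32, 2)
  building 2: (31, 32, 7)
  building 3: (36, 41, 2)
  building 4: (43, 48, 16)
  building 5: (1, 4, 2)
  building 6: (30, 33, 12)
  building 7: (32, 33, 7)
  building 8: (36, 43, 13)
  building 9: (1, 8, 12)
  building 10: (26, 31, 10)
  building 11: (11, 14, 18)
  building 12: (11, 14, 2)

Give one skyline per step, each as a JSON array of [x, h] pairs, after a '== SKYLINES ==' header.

== SKYLINES ==
[[31,2],[32,0]]
[[31,7],[32,0]]
[[31,7],[32,0],[36,2],[41,0]]
[[31,7],[32,0],[36,2],[41,0],[43,16],[48,0]]
[[1,2],[4,0],[31,7],[32,0],[36,2],[41,0],[43,16],[48,0]]
[[1,2],[4,0],[30,12],[33,0],[36,2],[41,0],[43,16],[48,0]]
[[1,2],[4,0],[30,12],[33,0],[36,2],[41,0],[43,16],[48,0]]
[[1,2],[4,0],[30,12],[33,0],[36,13],[43,16],[48,0]]
[[1,12],[8,0],[30,12],[33,0],[36,13],[43,16],[48,0]]
[[1,12],[8,0],[26,10],[30,12],[33,0],[36,13],[43,16],[48,0]]
[[1,12],[8,0],[11,18],[14,0],[26,10],[30,12],[33,0],[36,13],[43,16],[48,0]]
[[1,12],[8,0],[11,18],[14,0],[26,10],[30,12],[33,0],[36,13],[43,16],[48,0]]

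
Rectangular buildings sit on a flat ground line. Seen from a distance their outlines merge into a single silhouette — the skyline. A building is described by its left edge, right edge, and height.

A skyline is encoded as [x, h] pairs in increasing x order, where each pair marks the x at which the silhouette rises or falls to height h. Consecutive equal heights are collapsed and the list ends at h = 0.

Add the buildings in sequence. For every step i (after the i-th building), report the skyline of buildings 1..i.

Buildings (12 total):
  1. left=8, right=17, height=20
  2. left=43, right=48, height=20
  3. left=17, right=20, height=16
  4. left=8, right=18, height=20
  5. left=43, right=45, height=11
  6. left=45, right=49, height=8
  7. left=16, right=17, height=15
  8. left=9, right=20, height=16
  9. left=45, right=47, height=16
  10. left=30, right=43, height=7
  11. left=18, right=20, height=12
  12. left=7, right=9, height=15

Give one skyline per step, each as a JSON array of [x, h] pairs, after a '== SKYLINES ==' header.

== SKYLINES ==
[[8,20],[17,0]]
[[8,20],[17,0],[43,20],[48,0]]
[[8,20],[17,16],[20,0],[43,20],[48,0]]
[[8,20],[18,16],[20,0],[43,20],[48,0]]
[[8,20],[18,16],[20,0],[43,20],[48,0]]
[[8,20],[18,16],[20,0],[43,20],[48,8],[49,0]]
[[8,20],[18,16],[20,0],[43,20],[48,8],[49,0]]
[[8,20],[18,16],[20,0],[43,20],[48,8],[49,0]]
[[8,20],[18,16],[20,0],[43,20],[48,8],[49,0]]
[[8,20],[18,16],[20,0],[30,7],[43,20],[48,8],[49,0]]
[[8,20],[18,16],[20,0],[30,7],[43,20],[48,8],[49,0]]
[[7,15],[8,20],[18,16],[20,0],[30,7],[43,20],[48,8],[49,0]]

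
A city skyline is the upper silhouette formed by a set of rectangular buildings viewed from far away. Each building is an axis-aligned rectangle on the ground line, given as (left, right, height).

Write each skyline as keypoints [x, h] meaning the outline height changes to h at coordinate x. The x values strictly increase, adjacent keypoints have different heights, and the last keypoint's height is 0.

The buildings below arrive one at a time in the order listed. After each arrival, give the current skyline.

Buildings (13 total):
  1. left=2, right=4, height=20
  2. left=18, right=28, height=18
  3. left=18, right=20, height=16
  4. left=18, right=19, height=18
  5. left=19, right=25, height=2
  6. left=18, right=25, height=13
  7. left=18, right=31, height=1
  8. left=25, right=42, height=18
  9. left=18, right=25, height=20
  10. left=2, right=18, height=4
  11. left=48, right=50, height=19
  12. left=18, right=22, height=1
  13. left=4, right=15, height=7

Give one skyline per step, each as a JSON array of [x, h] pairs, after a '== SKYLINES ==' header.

== SKYLINES ==
[[2,20],[4,0]]
[[2,20],[4,0],[18,18],[28,0]]
[[2,20],[4,0],[18,18],[28,0]]
[[2,20],[4,0],[18,18],[28,0]]
[[2,20],[4,0],[18,18],[28,0]]
[[2,20],[4,0],[18,18],[28,0]]
[[2,20],[4,0],[18,18],[28,1],[31,0]]
[[2,20],[4,0],[18,18],[42,0]]
[[2,20],[4,0],[18,20],[25,18],[42,0]]
[[2,20],[4,4],[18,20],[25,18],[42,0]]
[[2,20],[4,4],[18,20],[25,18],[42,0],[48,19],[50,0]]
[[2,20],[4,4],[18,20],[25,18],[42,0],[48,19],[50,0]]
[[2,20],[4,7],[15,4],[18,20],[25,18],[42,0],[48,19],[50,0]]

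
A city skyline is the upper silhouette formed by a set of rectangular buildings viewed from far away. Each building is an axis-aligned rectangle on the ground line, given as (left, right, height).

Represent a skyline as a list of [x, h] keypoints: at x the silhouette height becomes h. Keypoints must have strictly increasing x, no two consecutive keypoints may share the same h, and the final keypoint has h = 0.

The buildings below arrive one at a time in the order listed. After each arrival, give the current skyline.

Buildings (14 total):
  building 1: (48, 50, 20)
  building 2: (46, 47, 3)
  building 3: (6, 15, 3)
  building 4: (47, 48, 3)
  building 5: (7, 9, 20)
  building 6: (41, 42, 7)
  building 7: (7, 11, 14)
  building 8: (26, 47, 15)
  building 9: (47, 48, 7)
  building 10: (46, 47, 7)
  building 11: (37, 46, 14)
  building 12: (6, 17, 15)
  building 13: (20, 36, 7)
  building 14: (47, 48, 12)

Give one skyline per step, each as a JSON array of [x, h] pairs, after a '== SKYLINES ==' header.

== SKYLINES ==
[[48,20],[50,0]]
[[46,3],[47,0],[48,20],[50,0]]
[[6,3],[15,0],[46,3],[47,0],[48,20],[50,0]]
[[6,3],[15,0],[46,3],[48,20],[50,0]]
[[6,3],[7,20],[9,3],[15,0],[46,3],[48,20],[50,0]]
[[6,3],[7,20],[9,3],[15,0],[41,7],[42,0],[46,3],[48,20],[50,0]]
[[6,3],[7,20],[9,14],[11,3],[15,0],[41,7],[42,0],[46,3],[48,20],[50,0]]
[[6,3],[7,20],[9,14],[11,3],[15,0],[26,15],[47,3],[48,20],[50,0]]
[[6,3],[7,20],[9,14],[11,3],[15,0],[26,15],[47,7],[48,20],[50,0]]
[[6,3],[7,20],[9,14],[11,3],[15,0],[26,15],[47,7],[48,20],[50,0]]
[[6,3],[7,20],[9,14],[11,3],[15,0],[26,15],[47,7],[48,20],[50,0]]
[[6,15],[7,20],[9,15],[17,0],[26,15],[47,7],[48,20],[50,0]]
[[6,15],[7,20],[9,15],[17,0],[20,7],[26,15],[47,7],[48,20],[50,0]]
[[6,15],[7,20],[9,15],[17,0],[20,7],[26,15],[47,12],[48,20],[50,0]]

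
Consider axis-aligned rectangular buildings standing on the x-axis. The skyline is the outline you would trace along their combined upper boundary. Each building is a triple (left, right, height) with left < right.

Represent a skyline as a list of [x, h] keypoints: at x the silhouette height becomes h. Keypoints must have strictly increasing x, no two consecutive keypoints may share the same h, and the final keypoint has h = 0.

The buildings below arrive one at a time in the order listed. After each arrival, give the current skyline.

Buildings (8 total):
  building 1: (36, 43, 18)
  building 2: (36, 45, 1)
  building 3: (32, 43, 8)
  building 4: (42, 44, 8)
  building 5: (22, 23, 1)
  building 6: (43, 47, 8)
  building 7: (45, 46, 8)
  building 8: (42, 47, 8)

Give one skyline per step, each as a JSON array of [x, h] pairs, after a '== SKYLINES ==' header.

== SKYLINES ==
[[36,18],[43,0]]
[[36,18],[43,1],[45,0]]
[[32,8],[36,18],[43,1],[45,0]]
[[32,8],[36,18],[43,8],[44,1],[45,0]]
[[22,1],[23,0],[32,8],[36,18],[43,8],[44,1],[45,0]]
[[22,1],[23,0],[32,8],[36,18],[43,8],[47,0]]
[[22,1],[23,0],[32,8],[36,18],[43,8],[47,0]]
[[22,1],[23,0],[32,8],[36,18],[43,8],[47,0]]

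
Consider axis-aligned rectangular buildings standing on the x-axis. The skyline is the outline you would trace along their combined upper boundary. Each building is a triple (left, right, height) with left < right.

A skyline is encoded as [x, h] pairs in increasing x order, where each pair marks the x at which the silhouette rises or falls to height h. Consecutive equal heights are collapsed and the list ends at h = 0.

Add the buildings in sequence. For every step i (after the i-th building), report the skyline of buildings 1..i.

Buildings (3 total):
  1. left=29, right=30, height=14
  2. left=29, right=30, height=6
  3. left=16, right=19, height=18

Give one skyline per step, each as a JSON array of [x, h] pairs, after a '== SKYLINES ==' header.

== SKYLINES ==
[[29,14],[30,0]]
[[29,14],[30,0]]
[[16,18],[19,0],[29,14],[30,0]]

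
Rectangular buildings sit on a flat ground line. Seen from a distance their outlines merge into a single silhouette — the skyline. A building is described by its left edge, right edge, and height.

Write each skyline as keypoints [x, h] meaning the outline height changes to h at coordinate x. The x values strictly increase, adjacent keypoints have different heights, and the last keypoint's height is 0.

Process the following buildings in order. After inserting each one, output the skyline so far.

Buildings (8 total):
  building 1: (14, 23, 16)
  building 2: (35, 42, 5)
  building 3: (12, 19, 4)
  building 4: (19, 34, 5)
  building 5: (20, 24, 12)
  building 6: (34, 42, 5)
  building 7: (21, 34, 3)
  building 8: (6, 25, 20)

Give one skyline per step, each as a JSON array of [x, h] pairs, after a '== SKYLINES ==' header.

== SKYLINES ==
[[14,16],[23,0]]
[[14,16],[23,0],[35,5],[42,0]]
[[12,4],[14,16],[23,0],[35,5],[42,0]]
[[12,4],[14,16],[23,5],[34,0],[35,5],[42,0]]
[[12,4],[14,16],[23,12],[24,5],[34,0],[35,5],[42,0]]
[[12,4],[14,16],[23,12],[24,5],[42,0]]
[[12,4],[14,16],[23,12],[24,5],[42,0]]
[[6,20],[25,5],[42,0]]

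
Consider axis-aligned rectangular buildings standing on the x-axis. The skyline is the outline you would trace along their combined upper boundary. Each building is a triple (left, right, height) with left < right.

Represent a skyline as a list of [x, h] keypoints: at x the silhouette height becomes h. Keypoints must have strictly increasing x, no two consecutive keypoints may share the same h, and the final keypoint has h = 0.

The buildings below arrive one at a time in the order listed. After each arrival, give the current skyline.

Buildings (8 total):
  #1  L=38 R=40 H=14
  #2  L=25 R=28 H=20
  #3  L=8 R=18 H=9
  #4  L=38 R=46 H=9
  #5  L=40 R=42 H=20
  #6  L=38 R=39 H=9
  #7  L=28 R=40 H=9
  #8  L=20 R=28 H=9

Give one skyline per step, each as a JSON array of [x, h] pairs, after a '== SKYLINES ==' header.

== SKYLINES ==
[[38,14],[40,0]]
[[25,20],[28,0],[38,14],[40,0]]
[[8,9],[18,0],[25,20],[28,0],[38,14],[40,0]]
[[8,9],[18,0],[25,20],[28,0],[38,14],[40,9],[46,0]]
[[8,9],[18,0],[25,20],[28,0],[38,14],[40,20],[42,9],[46,0]]
[[8,9],[18,0],[25,20],[28,0],[38,14],[40,20],[42,9],[46,0]]
[[8,9],[18,0],[25,20],[28,9],[38,14],[40,20],[42,9],[46,0]]
[[8,9],[18,0],[20,9],[25,20],[28,9],[38,14],[40,20],[42,9],[46,0]]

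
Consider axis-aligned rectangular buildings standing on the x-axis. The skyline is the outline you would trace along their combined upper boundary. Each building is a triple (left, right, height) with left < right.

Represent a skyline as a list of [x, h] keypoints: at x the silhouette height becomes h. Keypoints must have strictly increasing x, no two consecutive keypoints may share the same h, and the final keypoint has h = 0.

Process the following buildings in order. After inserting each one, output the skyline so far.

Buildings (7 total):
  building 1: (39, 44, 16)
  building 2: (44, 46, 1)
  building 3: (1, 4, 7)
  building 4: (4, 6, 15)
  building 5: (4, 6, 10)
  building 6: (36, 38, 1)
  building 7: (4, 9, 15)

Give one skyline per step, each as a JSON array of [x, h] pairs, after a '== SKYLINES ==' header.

== SKYLINES ==
[[39,16],[44,0]]
[[39,16],[44,1],[46,0]]
[[1,7],[4,0],[39,16],[44,1],[46,0]]
[[1,7],[4,15],[6,0],[39,16],[44,1],[46,0]]
[[1,7],[4,15],[6,0],[39,16],[44,1],[46,0]]
[[1,7],[4,15],[6,0],[36,1],[38,0],[39,16],[44,1],[46,0]]
[[1,7],[4,15],[9,0],[36,1],[38,0],[39,16],[44,1],[46,0]]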